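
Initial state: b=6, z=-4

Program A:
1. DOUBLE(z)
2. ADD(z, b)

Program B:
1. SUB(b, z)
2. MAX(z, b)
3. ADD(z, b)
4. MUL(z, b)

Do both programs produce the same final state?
No

Program A final state: b=6, z=-2
Program B final state: b=10, z=200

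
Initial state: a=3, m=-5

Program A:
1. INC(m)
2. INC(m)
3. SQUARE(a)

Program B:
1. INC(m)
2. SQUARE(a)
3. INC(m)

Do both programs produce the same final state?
Yes

Program A final state: a=9, m=-3
Program B final state: a=9, m=-3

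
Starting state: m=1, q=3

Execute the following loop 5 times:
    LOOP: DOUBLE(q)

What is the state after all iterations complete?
m=1, q=96

Iteration trace:
Start: m=1, q=3
After iteration 1: m=1, q=6
After iteration 2: m=1, q=12
After iteration 3: m=1, q=24
After iteration 4: m=1, q=48
After iteration 5: m=1, q=96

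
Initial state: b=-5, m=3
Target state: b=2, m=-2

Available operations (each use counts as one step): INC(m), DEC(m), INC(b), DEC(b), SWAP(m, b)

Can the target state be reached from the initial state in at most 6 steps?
Yes

Path (5 steps): DEC(m) → INC(b) → INC(b) → INC(b) → SWAP(m, b)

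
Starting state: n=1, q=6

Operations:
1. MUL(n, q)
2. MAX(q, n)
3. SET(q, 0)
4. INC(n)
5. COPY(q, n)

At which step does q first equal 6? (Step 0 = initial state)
Step 0

Tracing q:
Initial: q = 6 ← first occurrence
After step 1: q = 6
After step 2: q = 6
After step 3: q = 0
After step 4: q = 0
After step 5: q = 7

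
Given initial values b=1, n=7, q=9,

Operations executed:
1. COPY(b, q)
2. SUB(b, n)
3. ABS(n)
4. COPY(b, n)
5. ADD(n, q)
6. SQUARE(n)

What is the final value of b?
b = 7

Tracing execution:
Step 1: COPY(b, q) → b = 9
Step 2: SUB(b, n) → b = 2
Step 3: ABS(n) → b = 2
Step 4: COPY(b, n) → b = 7
Step 5: ADD(n, q) → b = 7
Step 6: SQUARE(n) → b = 7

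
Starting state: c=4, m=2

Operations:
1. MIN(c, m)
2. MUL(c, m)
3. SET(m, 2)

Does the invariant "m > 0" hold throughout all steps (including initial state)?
Yes

The invariant holds at every step.

State at each step:
Initial: c=4, m=2
After step 1: c=2, m=2
After step 2: c=4, m=2
After step 3: c=4, m=2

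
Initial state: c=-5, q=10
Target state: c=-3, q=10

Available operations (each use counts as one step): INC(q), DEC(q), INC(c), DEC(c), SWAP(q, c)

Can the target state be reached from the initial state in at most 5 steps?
Yes

Path (2 steps): INC(c) → INC(c)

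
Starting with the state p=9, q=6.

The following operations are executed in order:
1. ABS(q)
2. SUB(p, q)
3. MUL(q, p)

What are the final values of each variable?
{p: 3, q: 18}

Step-by-step execution:
Initial: p=9, q=6
After step 1 (ABS(q)): p=9, q=6
After step 2 (SUB(p, q)): p=3, q=6
After step 3 (MUL(q, p)): p=3, q=18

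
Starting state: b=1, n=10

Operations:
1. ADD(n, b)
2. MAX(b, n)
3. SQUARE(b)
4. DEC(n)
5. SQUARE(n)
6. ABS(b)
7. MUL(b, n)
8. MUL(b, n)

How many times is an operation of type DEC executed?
1

Counting DEC operations:
Step 4: DEC(n) ← DEC
Total: 1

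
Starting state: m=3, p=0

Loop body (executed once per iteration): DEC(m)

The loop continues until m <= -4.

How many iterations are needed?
7

Tracing iterations:
Initial: m=3, p=0
After iteration 1: m=2, p=0
After iteration 2: m=1, p=0
After iteration 3: m=0, p=0
After iteration 4: m=-1, p=0
After iteration 5: m=-2, p=0
After iteration 6: m=-3, p=0
After iteration 7: m=-4, p=0
m <= -4 now holds, so the loop exits after 7 iterations.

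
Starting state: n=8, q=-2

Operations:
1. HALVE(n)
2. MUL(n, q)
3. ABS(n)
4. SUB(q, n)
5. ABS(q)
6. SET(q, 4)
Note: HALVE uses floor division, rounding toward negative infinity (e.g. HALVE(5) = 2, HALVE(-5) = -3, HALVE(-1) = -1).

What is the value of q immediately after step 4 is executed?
q = -10

Tracing q through execution:
Initial: q = -2
After step 1 (HALVE(n)): q = -2
After step 2 (MUL(n, q)): q = -2
After step 3 (ABS(n)): q = -2
After step 4 (SUB(q, n)): q = -10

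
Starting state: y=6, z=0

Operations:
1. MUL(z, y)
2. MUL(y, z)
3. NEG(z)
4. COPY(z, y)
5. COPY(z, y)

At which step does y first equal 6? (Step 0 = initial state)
Step 0

Tracing y:
Initial: y = 6 ← first occurrence
After step 1: y = 6
After step 2: y = 0
After step 3: y = 0
After step 4: y = 0
After step 5: y = 0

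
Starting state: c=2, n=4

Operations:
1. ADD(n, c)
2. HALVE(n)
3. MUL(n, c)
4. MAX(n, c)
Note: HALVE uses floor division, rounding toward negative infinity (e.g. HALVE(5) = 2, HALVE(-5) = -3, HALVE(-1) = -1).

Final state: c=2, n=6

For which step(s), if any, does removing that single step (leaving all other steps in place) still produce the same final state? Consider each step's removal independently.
Step(s) 4

Testing removal of each single step:
Without step 1: final = c=2, n=4 (different)
Without step 2: final = c=2, n=12 (different)
Without step 3: final = c=2, n=3 (different)
Without step 4: final = c=2, n=6 (same)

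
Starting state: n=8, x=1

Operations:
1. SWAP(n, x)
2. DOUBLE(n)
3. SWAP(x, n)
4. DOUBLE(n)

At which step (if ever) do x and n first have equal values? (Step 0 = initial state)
Never

x and n never become equal during execution.

Comparing values at each step:
Initial: x=1, n=8
After step 1: x=8, n=1
After step 2: x=8, n=2
After step 3: x=2, n=8
After step 4: x=2, n=16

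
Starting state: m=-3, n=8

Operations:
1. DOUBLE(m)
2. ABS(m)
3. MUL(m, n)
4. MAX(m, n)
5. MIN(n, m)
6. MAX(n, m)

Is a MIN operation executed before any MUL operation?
No

First MIN: step 5
First MUL: step 3
Since 5 > 3, MUL comes first.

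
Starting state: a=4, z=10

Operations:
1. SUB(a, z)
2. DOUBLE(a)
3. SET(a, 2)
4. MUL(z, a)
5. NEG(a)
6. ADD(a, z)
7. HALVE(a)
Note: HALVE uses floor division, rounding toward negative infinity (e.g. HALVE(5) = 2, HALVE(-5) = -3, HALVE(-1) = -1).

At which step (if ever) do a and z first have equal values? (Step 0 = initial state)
Never

a and z never become equal during execution.

Comparing values at each step:
Initial: a=4, z=10
After step 1: a=-6, z=10
After step 2: a=-12, z=10
After step 3: a=2, z=10
After step 4: a=2, z=20
After step 5: a=-2, z=20
After step 6: a=18, z=20
After step 7: a=9, z=20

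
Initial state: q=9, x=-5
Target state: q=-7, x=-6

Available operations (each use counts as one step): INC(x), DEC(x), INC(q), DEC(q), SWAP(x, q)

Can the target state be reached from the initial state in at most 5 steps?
No

The target state cannot be reached within 5 steps.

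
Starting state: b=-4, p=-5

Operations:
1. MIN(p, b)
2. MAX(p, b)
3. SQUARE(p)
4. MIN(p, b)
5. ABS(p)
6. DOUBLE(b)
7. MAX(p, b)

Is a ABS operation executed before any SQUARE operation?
No

First ABS: step 5
First SQUARE: step 3
Since 5 > 3, SQUARE comes first.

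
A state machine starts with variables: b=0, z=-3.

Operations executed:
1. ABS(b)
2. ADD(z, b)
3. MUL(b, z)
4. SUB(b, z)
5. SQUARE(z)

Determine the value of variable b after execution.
b = 3

Tracing execution:
Step 1: ABS(b) → b = 0
Step 2: ADD(z, b) → b = 0
Step 3: MUL(b, z) → b = 0
Step 4: SUB(b, z) → b = 3
Step 5: SQUARE(z) → b = 3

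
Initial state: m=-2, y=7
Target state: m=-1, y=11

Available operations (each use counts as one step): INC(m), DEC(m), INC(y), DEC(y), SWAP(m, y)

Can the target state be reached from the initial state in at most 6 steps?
Yes

Path (5 steps): INC(m) → INC(y) → INC(y) → INC(y) → INC(y)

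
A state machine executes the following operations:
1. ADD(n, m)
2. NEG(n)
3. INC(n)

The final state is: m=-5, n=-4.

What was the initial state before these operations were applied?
m=-5, n=10

Working backwards:
Final state: m=-5, n=-4
Before step 3 (INC(n)): m=-5, n=-5
Before step 2 (NEG(n)): m=-5, n=5
Before step 1 (ADD(n, m)): m=-5, n=10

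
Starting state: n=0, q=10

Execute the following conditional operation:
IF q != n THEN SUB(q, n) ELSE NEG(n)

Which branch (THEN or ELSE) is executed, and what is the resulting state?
Branch: THEN, Final state: n=0, q=10

Evaluating condition: q != n
q = 10, n = 0
Condition is True, so THEN branch executes
After SUB(q, n): n=0, q=10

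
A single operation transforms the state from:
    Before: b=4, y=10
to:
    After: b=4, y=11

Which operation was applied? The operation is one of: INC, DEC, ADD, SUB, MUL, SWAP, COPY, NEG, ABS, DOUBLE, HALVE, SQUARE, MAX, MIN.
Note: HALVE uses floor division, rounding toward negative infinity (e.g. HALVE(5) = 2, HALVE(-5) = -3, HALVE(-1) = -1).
INC(y)

Analyzing the change:
Before: b=4, y=10
After: b=4, y=11
Variable y changed from 10 to 11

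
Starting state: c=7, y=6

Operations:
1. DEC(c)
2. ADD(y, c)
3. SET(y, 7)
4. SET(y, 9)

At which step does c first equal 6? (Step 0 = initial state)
Step 1

Tracing c:
Initial: c = 7
After step 1: c = 6 ← first occurrence
After step 2: c = 6
After step 3: c = 6
After step 4: c = 6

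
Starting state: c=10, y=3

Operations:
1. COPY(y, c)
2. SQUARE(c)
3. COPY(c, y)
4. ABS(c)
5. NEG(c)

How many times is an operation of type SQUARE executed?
1

Counting SQUARE operations:
Step 2: SQUARE(c) ← SQUARE
Total: 1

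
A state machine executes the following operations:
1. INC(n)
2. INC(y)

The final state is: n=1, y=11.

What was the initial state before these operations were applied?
n=0, y=10

Working backwards:
Final state: n=1, y=11
Before step 2 (INC(y)): n=1, y=10
Before step 1 (INC(n)): n=0, y=10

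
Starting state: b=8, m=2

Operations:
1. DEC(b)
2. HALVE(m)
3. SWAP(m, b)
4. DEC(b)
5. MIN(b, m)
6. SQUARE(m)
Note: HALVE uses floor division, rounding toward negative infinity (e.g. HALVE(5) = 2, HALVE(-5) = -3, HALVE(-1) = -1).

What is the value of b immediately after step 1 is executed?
b = 7

Tracing b through execution:
Initial: b = 8
After step 1 (DEC(b)): b = 7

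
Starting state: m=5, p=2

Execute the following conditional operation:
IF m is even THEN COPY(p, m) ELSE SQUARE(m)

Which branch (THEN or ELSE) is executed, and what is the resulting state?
Branch: ELSE, Final state: m=25, p=2

Evaluating condition: m is even
Condition is False, so ELSE branch executes
After SQUARE(m): m=25, p=2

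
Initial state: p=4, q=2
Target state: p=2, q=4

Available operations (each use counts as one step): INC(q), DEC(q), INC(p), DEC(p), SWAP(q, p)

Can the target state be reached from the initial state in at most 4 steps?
Yes

Path (1 step): SWAP(q, p)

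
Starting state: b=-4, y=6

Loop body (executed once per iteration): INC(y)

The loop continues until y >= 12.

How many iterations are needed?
6

Tracing iterations:
Initial: b=-4, y=6
After iteration 1: b=-4, y=7
After iteration 2: b=-4, y=8
After iteration 3: b=-4, y=9
After iteration 4: b=-4, y=10
After iteration 5: b=-4, y=11
After iteration 6: b=-4, y=12
y >= 12 now holds, so the loop exits after 6 iterations.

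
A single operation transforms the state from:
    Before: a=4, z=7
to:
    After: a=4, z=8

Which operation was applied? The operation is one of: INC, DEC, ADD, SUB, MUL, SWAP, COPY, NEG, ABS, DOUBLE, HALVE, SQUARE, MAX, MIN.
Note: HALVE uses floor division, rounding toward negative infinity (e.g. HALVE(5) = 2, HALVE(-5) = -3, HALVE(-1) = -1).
INC(z)

Analyzing the change:
Before: a=4, z=7
After: a=4, z=8
Variable z changed from 7 to 8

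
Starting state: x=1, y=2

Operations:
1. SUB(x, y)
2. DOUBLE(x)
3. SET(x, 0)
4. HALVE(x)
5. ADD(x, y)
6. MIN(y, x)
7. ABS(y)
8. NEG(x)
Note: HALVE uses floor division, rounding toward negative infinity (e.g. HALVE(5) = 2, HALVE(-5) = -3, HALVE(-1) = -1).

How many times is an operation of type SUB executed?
1

Counting SUB operations:
Step 1: SUB(x, y) ← SUB
Total: 1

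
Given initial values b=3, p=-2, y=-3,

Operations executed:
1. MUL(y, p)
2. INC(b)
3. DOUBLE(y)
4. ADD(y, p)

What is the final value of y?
y = 10

Tracing execution:
Step 1: MUL(y, p) → y = 6
Step 2: INC(b) → y = 6
Step 3: DOUBLE(y) → y = 12
Step 4: ADD(y, p) → y = 10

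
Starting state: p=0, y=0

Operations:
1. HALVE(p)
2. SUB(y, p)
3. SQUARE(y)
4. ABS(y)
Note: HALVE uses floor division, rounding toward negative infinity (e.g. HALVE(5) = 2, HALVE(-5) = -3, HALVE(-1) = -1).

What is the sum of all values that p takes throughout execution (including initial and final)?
0

Values of p at each step:
Initial: p = 0
After step 1: p = 0
After step 2: p = 0
After step 3: p = 0
After step 4: p = 0
Sum = 0 + 0 + 0 + 0 + 0 = 0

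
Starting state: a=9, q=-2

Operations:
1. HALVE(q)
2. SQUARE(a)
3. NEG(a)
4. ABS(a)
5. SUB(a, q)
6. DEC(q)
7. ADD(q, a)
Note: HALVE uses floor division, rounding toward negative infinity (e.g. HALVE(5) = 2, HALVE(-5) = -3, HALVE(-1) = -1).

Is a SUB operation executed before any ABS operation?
No

First SUB: step 5
First ABS: step 4
Since 5 > 4, ABS comes first.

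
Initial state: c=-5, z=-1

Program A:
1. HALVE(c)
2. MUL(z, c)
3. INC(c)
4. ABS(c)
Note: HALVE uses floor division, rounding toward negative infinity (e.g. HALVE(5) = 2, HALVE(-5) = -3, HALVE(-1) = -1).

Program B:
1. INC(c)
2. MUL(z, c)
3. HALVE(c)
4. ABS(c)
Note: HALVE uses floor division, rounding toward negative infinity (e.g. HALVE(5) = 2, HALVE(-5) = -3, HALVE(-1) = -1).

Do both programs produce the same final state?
No

Program A final state: c=2, z=3
Program B final state: c=2, z=4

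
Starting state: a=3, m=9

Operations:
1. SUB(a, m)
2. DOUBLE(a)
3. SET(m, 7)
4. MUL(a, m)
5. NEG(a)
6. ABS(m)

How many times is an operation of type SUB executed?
1

Counting SUB operations:
Step 1: SUB(a, m) ← SUB
Total: 1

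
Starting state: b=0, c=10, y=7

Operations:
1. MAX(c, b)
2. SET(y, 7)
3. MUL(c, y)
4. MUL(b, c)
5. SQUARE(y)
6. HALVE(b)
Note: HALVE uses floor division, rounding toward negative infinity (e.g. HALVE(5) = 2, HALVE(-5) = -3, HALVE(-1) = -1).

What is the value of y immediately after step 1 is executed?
y = 7

Tracing y through execution:
Initial: y = 7
After step 1 (MAX(c, b)): y = 7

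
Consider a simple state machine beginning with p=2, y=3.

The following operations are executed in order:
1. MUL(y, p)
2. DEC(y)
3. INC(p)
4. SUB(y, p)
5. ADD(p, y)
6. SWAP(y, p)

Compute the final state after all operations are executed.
{p: 2, y: 5}

Step-by-step execution:
Initial: p=2, y=3
After step 1 (MUL(y, p)): p=2, y=6
After step 2 (DEC(y)): p=2, y=5
After step 3 (INC(p)): p=3, y=5
After step 4 (SUB(y, p)): p=3, y=2
After step 5 (ADD(p, y)): p=5, y=2
After step 6 (SWAP(y, p)): p=2, y=5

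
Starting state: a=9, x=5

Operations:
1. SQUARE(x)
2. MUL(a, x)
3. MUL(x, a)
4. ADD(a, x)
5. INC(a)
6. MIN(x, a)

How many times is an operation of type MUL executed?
2

Counting MUL operations:
Step 2: MUL(a, x) ← MUL
Step 3: MUL(x, a) ← MUL
Total: 2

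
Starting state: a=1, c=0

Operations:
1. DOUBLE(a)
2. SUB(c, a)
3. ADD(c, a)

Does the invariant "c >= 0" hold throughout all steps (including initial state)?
No, violated after step 2

The invariant is violated after step 2.

State at each step:
Initial: a=1, c=0
After step 1: a=2, c=0
After step 2: a=2, c=-2
After step 3: a=2, c=0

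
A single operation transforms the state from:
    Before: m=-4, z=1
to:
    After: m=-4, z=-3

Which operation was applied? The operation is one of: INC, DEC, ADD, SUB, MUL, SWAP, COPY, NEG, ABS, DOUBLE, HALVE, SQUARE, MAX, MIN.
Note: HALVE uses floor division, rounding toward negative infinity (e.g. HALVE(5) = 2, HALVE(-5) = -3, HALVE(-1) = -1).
ADD(z, m)

Analyzing the change:
Before: m=-4, z=1
After: m=-4, z=-3
Variable z changed from 1 to -3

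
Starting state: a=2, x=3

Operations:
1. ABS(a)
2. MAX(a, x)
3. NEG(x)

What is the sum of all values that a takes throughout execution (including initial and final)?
10

Values of a at each step:
Initial: a = 2
After step 1: a = 2
After step 2: a = 3
After step 3: a = 3
Sum = 2 + 2 + 3 + 3 = 10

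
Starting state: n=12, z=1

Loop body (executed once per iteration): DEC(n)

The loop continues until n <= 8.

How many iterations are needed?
4

Tracing iterations:
Initial: n=12, z=1
After iteration 1: n=11, z=1
After iteration 2: n=10, z=1
After iteration 3: n=9, z=1
After iteration 4: n=8, z=1
n <= 8 now holds, so the loop exits after 4 iterations.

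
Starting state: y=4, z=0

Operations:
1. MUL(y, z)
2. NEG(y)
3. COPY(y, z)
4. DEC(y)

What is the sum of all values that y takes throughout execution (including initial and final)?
3

Values of y at each step:
Initial: y = 4
After step 1: y = 0
After step 2: y = 0
After step 3: y = 0
After step 4: y = -1
Sum = 4 + 0 + 0 + 0 + -1 = 3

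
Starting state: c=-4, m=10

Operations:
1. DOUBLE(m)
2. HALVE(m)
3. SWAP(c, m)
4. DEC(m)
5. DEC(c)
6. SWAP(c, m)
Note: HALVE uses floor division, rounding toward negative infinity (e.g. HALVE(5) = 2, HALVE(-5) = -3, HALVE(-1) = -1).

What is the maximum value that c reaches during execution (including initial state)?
10

Values of c at each step:
Initial: c = -4
After step 1: c = -4
After step 2: c = -4
After step 3: c = 10 ← maximum
After step 4: c = 10
After step 5: c = 9
After step 6: c = -5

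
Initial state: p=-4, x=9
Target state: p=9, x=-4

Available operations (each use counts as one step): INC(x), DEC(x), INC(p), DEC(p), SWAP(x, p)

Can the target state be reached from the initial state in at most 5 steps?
Yes

Path (1 step): SWAP(x, p)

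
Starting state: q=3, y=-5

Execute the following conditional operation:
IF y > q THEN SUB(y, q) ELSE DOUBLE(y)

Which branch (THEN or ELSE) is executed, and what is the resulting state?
Branch: ELSE, Final state: q=3, y=-10

Evaluating condition: y > q
y = -5, q = 3
Condition is False, so ELSE branch executes
After DOUBLE(y): q=3, y=-10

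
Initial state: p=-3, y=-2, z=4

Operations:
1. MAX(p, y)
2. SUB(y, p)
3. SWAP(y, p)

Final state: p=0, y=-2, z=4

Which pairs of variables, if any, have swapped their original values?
None

Comparing initial and final values:
y: -2 → -2
p: -3 → 0
z: 4 → 4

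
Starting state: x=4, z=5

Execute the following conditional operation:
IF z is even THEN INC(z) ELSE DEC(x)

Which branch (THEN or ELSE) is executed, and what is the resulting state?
Branch: ELSE, Final state: x=3, z=5

Evaluating condition: z is even
Condition is False, so ELSE branch executes
After DEC(x): x=3, z=5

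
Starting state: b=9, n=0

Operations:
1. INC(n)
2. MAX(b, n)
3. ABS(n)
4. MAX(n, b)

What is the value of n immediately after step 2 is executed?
n = 1

Tracing n through execution:
Initial: n = 0
After step 1 (INC(n)): n = 1
After step 2 (MAX(b, n)): n = 1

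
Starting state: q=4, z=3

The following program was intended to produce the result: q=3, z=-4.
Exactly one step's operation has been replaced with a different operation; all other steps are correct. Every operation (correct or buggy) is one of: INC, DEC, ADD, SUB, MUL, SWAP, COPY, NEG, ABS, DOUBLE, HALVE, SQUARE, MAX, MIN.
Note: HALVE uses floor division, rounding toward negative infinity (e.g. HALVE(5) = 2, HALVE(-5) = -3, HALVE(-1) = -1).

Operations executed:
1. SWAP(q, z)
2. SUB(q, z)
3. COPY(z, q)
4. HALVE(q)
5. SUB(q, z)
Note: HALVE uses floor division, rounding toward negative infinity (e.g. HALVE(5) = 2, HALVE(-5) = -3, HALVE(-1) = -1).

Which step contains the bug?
Step 3

Trace with buggy code:
Initial: q=4, z=3
After step 1: q=3, z=4
After step 2: q=-1, z=4
After step 3: q=-1, z=-1
After step 4: q=-1, z=-1
After step 5: q=0, z=-1
Actual final q=0, z=-1 ≠ expected q=3, z=-4.
Step 3 is the only position where a single-operation replacement can produce the expected result.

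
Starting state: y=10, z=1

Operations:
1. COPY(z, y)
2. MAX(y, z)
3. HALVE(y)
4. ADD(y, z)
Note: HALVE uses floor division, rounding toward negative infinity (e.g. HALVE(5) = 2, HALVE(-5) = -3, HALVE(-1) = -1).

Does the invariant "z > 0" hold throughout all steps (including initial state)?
Yes

The invariant holds at every step.

State at each step:
Initial: y=10, z=1
After step 1: y=10, z=10
After step 2: y=10, z=10
After step 3: y=5, z=10
After step 4: y=15, z=10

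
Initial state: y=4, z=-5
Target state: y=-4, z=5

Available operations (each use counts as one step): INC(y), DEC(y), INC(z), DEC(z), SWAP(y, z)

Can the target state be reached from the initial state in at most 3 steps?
Yes

Path (3 steps): INC(y) → INC(z) → SWAP(y, z)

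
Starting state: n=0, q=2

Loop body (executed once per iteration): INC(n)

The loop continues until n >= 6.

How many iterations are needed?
6

Tracing iterations:
Initial: n=0, q=2
After iteration 1: n=1, q=2
After iteration 2: n=2, q=2
After iteration 3: n=3, q=2
After iteration 4: n=4, q=2
After iteration 5: n=5, q=2
After iteration 6: n=6, q=2
n >= 6 now holds, so the loop exits after 6 iterations.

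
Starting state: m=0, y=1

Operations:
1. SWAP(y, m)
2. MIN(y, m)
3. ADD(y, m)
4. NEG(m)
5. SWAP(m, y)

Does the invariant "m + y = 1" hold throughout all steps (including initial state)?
No, violated after step 3

The invariant is violated after step 3.

State at each step:
Initial: m=0, y=1
After step 1: m=1, y=0
After step 2: m=1, y=0
After step 3: m=1, y=1
After step 4: m=-1, y=1
After step 5: m=1, y=-1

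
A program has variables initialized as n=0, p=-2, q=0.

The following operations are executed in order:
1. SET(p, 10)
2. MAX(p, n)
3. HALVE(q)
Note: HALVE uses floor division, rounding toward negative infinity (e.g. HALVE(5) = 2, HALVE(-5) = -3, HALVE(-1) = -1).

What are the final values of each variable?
{n: 0, p: 10, q: 0}

Step-by-step execution:
Initial: n=0, p=-2, q=0
After step 1 (SET(p, 10)): n=0, p=10, q=0
After step 2 (MAX(p, n)): n=0, p=10, q=0
After step 3 (HALVE(q)): n=0, p=10, q=0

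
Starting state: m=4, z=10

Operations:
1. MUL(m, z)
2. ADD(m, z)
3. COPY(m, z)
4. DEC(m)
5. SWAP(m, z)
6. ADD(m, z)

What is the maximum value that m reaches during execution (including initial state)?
50

Values of m at each step:
Initial: m = 4
After step 1: m = 40
After step 2: m = 50 ← maximum
After step 3: m = 10
After step 4: m = 9
After step 5: m = 10
After step 6: m = 19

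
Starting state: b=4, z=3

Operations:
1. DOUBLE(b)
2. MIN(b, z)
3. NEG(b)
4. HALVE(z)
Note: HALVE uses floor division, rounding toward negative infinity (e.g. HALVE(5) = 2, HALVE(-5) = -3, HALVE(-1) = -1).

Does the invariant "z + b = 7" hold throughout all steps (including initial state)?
No, violated after step 1

The invariant is violated after step 1.

State at each step:
Initial: b=4, z=3
After step 1: b=8, z=3
After step 2: b=3, z=3
After step 3: b=-3, z=3
After step 4: b=-3, z=1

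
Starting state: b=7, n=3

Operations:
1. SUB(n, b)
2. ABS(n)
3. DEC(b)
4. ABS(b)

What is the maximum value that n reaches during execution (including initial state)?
4

Values of n at each step:
Initial: n = 3
After step 1: n = -4
After step 2: n = 4 ← maximum
After step 3: n = 4
After step 4: n = 4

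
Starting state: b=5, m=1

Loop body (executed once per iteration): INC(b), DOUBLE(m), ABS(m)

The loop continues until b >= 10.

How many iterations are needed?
5

Tracing iterations:
Initial: b=5, m=1
After iteration 1: b=6, m=2
After iteration 2: b=7, m=4
After iteration 3: b=8, m=8
After iteration 4: b=9, m=16
After iteration 5: b=10, m=32
b >= 10 now holds, so the loop exits after 5 iterations.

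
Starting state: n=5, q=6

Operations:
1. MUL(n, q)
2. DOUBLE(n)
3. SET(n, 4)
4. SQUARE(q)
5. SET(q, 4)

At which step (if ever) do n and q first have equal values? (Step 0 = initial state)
Step 5

n and q first become equal after step 5.

Comparing values at each step:
Initial: n=5, q=6
After step 1: n=30, q=6
After step 2: n=60, q=6
After step 3: n=4, q=6
After step 4: n=4, q=36
After step 5: n=4, q=4 ← equal!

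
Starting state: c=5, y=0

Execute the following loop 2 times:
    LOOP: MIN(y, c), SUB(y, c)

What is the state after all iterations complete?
c=5, y=-10

Iteration trace:
Start: c=5, y=0
After iteration 1: c=5, y=-5
After iteration 2: c=5, y=-10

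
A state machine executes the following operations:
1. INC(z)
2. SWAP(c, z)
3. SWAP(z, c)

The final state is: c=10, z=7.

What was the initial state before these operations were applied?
c=10, z=6

Working backwards:
Final state: c=10, z=7
Before step 3 (SWAP(z, c)): c=7, z=10
Before step 2 (SWAP(c, z)): c=10, z=7
Before step 1 (INC(z)): c=10, z=6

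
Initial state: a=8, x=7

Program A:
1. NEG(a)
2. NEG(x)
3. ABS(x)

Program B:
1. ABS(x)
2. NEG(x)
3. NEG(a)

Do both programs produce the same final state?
No

Program A final state: a=-8, x=7
Program B final state: a=-8, x=-7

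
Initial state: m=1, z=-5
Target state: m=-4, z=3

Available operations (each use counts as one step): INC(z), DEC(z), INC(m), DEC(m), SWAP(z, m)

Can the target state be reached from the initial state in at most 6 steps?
Yes

Path (4 steps): INC(z) → INC(m) → INC(m) → SWAP(z, m)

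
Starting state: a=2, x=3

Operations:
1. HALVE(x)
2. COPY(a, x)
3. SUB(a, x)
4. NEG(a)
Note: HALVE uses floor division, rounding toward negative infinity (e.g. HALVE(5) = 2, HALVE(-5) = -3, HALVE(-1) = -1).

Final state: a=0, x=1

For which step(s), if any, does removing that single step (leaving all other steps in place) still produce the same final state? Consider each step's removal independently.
Step(s) 4

Testing removal of each single step:
Without step 1: final = a=0, x=3 (different)
Without step 2: final = a=-1, x=1 (different)
Without step 3: final = a=-1, x=1 (different)
Without step 4: final = a=0, x=1 (same)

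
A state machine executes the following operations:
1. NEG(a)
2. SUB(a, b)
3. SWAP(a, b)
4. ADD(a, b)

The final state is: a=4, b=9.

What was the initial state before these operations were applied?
a=-4, b=-5

Working backwards:
Final state: a=4, b=9
Before step 4 (ADD(a, b)): a=-5, b=9
Before step 3 (SWAP(a, b)): a=9, b=-5
Before step 2 (SUB(a, b)): a=4, b=-5
Before step 1 (NEG(a)): a=-4, b=-5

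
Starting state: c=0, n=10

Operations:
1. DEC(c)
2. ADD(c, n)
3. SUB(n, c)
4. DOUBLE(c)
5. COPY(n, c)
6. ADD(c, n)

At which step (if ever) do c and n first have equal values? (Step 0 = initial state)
Step 5

c and n first become equal after step 5.

Comparing values at each step:
Initial: c=0, n=10
After step 1: c=-1, n=10
After step 2: c=9, n=10
After step 3: c=9, n=1
After step 4: c=18, n=1
After step 5: c=18, n=18 ← equal!
After step 6: c=36, n=18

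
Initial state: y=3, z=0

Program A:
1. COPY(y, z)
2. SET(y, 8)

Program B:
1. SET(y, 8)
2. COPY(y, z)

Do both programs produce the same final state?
No

Program A final state: y=8, z=0
Program B final state: y=0, z=0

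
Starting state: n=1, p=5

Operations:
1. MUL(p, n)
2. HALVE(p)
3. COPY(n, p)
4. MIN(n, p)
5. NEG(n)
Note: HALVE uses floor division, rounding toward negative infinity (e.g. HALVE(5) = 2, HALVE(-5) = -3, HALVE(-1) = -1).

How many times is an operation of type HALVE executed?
1

Counting HALVE operations:
Step 2: HALVE(p) ← HALVE
Total: 1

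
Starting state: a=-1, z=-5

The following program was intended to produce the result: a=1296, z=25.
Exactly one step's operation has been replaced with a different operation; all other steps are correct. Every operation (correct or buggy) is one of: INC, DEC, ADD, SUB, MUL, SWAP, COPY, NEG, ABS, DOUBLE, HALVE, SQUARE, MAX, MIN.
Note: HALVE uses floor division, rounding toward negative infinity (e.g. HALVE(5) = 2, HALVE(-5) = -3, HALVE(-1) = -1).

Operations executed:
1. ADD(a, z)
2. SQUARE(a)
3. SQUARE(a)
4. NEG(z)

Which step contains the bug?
Step 4

Trace with buggy code:
Initial: a=-1, z=-5
After step 1: a=-6, z=-5
After step 2: a=36, z=-5
After step 3: a=1296, z=-5
After step 4: a=1296, z=5
Actual final a=1296, z=5 ≠ expected a=1296, z=25.
Step 4 is the only position where a single-operation replacement can produce the expected result.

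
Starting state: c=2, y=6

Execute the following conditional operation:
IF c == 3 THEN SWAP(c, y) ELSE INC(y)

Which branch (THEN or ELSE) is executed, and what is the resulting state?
Branch: ELSE, Final state: c=2, y=7

Evaluating condition: c == 3
c = 2
Condition is False, so ELSE branch executes
After INC(y): c=2, y=7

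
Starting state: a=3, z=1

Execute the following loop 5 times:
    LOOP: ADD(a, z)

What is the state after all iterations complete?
a=8, z=1

Iteration trace:
Start: a=3, z=1
After iteration 1: a=4, z=1
After iteration 2: a=5, z=1
After iteration 3: a=6, z=1
After iteration 4: a=7, z=1
After iteration 5: a=8, z=1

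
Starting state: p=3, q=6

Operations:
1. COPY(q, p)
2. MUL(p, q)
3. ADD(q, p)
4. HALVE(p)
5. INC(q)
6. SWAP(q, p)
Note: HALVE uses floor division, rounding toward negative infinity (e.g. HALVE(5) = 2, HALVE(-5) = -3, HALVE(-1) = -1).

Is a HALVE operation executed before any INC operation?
Yes

First HALVE: step 4
First INC: step 5
Since 4 < 5, HALVE comes first.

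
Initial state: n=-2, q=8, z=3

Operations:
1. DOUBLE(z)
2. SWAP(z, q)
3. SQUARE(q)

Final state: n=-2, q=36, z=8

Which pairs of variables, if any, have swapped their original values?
None

Comparing initial and final values:
z: 3 → 8
n: -2 → -2
q: 8 → 36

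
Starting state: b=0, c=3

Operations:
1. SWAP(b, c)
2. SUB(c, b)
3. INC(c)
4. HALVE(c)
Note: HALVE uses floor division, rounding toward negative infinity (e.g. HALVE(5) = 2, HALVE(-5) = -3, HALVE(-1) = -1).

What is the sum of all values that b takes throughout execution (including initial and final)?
12

Values of b at each step:
Initial: b = 0
After step 1: b = 3
After step 2: b = 3
After step 3: b = 3
After step 4: b = 3
Sum = 0 + 3 + 3 + 3 + 3 = 12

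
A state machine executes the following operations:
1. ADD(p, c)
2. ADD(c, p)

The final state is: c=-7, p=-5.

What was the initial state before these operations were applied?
c=-2, p=-3

Working backwards:
Final state: c=-7, p=-5
Before step 2 (ADD(c, p)): c=-2, p=-5
Before step 1 (ADD(p, c)): c=-2, p=-3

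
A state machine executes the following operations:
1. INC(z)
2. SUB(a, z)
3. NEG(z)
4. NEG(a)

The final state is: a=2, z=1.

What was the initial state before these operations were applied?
a=-3, z=-2

Working backwards:
Final state: a=2, z=1
Before step 4 (NEG(a)): a=-2, z=1
Before step 3 (NEG(z)): a=-2, z=-1
Before step 2 (SUB(a, z)): a=-3, z=-1
Before step 1 (INC(z)): a=-3, z=-2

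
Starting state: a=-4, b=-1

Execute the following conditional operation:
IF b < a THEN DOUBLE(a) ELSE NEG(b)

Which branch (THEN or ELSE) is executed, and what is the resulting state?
Branch: ELSE, Final state: a=-4, b=1

Evaluating condition: b < a
b = -1, a = -4
Condition is False, so ELSE branch executes
After NEG(b): a=-4, b=1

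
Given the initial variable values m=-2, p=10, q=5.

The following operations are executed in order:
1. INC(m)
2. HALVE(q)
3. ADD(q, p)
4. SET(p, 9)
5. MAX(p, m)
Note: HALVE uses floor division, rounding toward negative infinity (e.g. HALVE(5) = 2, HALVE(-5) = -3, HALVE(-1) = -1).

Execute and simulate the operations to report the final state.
{m: -1, p: 9, q: 12}

Step-by-step execution:
Initial: m=-2, p=10, q=5
After step 1 (INC(m)): m=-1, p=10, q=5
After step 2 (HALVE(q)): m=-1, p=10, q=2
After step 3 (ADD(q, p)): m=-1, p=10, q=12
After step 4 (SET(p, 9)): m=-1, p=9, q=12
After step 5 (MAX(p, m)): m=-1, p=9, q=12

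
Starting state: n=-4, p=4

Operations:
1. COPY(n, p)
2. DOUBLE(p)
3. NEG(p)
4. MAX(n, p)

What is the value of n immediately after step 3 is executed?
n = 4

Tracing n through execution:
Initial: n = -4
After step 1 (COPY(n, p)): n = 4
After step 2 (DOUBLE(p)): n = 4
After step 3 (NEG(p)): n = 4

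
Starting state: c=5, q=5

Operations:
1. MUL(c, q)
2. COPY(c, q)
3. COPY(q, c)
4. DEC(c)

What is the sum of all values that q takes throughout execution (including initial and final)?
25

Values of q at each step:
Initial: q = 5
After step 1: q = 5
After step 2: q = 5
After step 3: q = 5
After step 4: q = 5
Sum = 5 + 5 + 5 + 5 + 5 = 25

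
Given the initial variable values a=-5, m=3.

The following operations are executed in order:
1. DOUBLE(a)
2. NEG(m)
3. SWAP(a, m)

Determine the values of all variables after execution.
{a: -3, m: -10}

Step-by-step execution:
Initial: a=-5, m=3
After step 1 (DOUBLE(a)): a=-10, m=3
After step 2 (NEG(m)): a=-10, m=-3
After step 3 (SWAP(a, m)): a=-3, m=-10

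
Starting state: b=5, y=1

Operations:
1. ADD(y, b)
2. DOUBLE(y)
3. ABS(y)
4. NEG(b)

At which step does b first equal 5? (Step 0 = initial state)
Step 0

Tracing b:
Initial: b = 5 ← first occurrence
After step 1: b = 5
After step 2: b = 5
After step 3: b = 5
After step 4: b = -5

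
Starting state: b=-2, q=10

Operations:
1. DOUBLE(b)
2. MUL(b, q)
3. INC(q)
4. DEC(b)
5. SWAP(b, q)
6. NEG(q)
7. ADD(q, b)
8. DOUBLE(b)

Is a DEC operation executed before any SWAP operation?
Yes

First DEC: step 4
First SWAP: step 5
Since 4 < 5, DEC comes first.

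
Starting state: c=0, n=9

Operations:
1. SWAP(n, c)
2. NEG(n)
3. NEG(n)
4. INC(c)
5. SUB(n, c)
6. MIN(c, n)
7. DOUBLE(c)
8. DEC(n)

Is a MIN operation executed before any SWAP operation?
No

First MIN: step 6
First SWAP: step 1
Since 6 > 1, SWAP comes first.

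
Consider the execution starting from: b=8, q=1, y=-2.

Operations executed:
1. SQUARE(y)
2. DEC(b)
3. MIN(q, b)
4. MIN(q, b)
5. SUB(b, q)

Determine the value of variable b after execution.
b = 6

Tracing execution:
Step 1: SQUARE(y) → b = 8
Step 2: DEC(b) → b = 7
Step 3: MIN(q, b) → b = 7
Step 4: MIN(q, b) → b = 7
Step 5: SUB(b, q) → b = 6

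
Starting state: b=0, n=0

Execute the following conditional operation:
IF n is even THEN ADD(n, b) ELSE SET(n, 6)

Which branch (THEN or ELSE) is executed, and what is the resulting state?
Branch: THEN, Final state: b=0, n=0

Evaluating condition: n is even
Condition is True, so THEN branch executes
After ADD(n, b): b=0, n=0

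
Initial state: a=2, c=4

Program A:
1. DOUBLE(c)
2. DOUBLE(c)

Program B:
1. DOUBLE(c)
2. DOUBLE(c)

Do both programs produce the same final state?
Yes

Program A final state: a=2, c=16
Program B final state: a=2, c=16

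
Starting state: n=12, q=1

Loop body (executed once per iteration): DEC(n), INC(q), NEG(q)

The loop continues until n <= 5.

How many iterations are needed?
7

Tracing iterations:
Initial: n=12, q=1
After iteration 1: n=11, q=-2
After iteration 2: n=10, q=1
After iteration 3: n=9, q=-2
After iteration 4: n=8, q=1
After iteration 5: n=7, q=-2
After iteration 6: n=6, q=1
After iteration 7: n=5, q=-2
n <= 5 now holds, so the loop exits after 7 iterations.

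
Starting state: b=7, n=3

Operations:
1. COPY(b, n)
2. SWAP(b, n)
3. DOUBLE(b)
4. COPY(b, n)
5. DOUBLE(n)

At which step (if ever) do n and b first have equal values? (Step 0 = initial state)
Step 1

n and b first become equal after step 1.

Comparing values at each step:
Initial: n=3, b=7
After step 1: n=3, b=3 ← equal!
After step 2: n=3, b=3 ← equal!
After step 3: n=3, b=6
After step 4: n=3, b=3 ← equal!
After step 5: n=6, b=3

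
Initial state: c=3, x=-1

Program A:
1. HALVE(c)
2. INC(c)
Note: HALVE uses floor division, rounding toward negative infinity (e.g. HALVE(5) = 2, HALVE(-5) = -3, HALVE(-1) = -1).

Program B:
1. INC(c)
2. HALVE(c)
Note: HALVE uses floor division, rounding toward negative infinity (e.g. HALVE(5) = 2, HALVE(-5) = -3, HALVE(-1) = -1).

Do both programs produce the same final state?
Yes

Program A final state: c=2, x=-1
Program B final state: c=2, x=-1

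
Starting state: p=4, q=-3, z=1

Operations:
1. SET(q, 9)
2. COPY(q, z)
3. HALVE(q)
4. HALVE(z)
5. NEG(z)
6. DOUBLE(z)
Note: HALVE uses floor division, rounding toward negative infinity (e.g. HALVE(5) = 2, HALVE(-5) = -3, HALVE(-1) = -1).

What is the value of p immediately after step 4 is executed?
p = 4

Tracing p through execution:
Initial: p = 4
After step 1 (SET(q, 9)): p = 4
After step 2 (COPY(q, z)): p = 4
After step 3 (HALVE(q)): p = 4
After step 4 (HALVE(z)): p = 4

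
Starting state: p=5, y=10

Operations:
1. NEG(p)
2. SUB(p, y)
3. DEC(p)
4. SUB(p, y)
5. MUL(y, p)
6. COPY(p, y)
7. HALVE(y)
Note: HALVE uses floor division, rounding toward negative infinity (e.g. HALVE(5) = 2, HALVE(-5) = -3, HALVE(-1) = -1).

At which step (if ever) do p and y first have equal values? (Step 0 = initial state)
Step 6

p and y first become equal after step 6.

Comparing values at each step:
Initial: p=5, y=10
After step 1: p=-5, y=10
After step 2: p=-15, y=10
After step 3: p=-16, y=10
After step 4: p=-26, y=10
After step 5: p=-26, y=-260
After step 6: p=-260, y=-260 ← equal!
After step 7: p=-260, y=-130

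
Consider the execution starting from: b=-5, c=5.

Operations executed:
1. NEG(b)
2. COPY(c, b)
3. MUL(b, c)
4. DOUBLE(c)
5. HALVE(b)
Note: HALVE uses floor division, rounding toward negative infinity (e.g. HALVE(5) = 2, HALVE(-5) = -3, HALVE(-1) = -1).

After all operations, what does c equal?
c = 10

Tracing execution:
Step 1: NEG(b) → c = 5
Step 2: COPY(c, b) → c = 5
Step 3: MUL(b, c) → c = 5
Step 4: DOUBLE(c) → c = 10
Step 5: HALVE(b) → c = 10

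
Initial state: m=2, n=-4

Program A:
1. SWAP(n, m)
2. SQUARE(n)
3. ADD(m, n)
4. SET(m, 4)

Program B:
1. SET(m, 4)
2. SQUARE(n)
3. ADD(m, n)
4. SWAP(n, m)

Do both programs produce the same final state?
No

Program A final state: m=4, n=4
Program B final state: m=16, n=20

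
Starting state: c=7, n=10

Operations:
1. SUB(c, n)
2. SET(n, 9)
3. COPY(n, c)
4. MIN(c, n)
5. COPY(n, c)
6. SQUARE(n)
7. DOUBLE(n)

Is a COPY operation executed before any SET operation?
No

First COPY: step 3
First SET: step 2
Since 3 > 2, SET comes first.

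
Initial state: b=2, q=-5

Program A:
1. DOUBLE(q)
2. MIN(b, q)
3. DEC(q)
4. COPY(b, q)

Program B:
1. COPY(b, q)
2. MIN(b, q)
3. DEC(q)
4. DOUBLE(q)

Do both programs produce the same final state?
No

Program A final state: b=-11, q=-11
Program B final state: b=-5, q=-12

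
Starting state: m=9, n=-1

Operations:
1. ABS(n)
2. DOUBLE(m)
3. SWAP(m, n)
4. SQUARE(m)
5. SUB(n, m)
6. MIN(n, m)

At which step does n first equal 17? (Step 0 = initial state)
Step 5

Tracing n:
Initial: n = -1
After step 1: n = 1
After step 2: n = 1
After step 3: n = 18
After step 4: n = 18
After step 5: n = 17 ← first occurrence
After step 6: n = 1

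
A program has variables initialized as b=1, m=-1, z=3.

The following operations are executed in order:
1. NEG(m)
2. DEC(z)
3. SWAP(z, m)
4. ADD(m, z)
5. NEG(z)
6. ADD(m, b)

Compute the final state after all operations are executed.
{b: 1, m: 4, z: -1}

Step-by-step execution:
Initial: b=1, m=-1, z=3
After step 1 (NEG(m)): b=1, m=1, z=3
After step 2 (DEC(z)): b=1, m=1, z=2
After step 3 (SWAP(z, m)): b=1, m=2, z=1
After step 4 (ADD(m, z)): b=1, m=3, z=1
After step 5 (NEG(z)): b=1, m=3, z=-1
After step 6 (ADD(m, b)): b=1, m=4, z=-1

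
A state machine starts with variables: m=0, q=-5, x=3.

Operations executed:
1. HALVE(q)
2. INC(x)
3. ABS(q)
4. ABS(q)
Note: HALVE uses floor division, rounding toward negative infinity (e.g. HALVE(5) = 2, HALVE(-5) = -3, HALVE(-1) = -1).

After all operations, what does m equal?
m = 0

Tracing execution:
Step 1: HALVE(q) → m = 0
Step 2: INC(x) → m = 0
Step 3: ABS(q) → m = 0
Step 4: ABS(q) → m = 0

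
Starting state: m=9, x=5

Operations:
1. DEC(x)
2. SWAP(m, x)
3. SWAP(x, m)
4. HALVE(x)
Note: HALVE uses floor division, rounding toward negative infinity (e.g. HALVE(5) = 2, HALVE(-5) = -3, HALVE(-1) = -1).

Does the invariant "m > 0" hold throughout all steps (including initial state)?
Yes

The invariant holds at every step.

State at each step:
Initial: m=9, x=5
After step 1: m=9, x=4
After step 2: m=4, x=9
After step 3: m=9, x=4
After step 4: m=9, x=2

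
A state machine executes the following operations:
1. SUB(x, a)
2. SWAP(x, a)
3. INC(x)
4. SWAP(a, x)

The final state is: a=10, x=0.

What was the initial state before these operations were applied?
a=9, x=9

Working backwards:
Final state: a=10, x=0
Before step 4 (SWAP(a, x)): a=0, x=10
Before step 3 (INC(x)): a=0, x=9
Before step 2 (SWAP(x, a)): a=9, x=0
Before step 1 (SUB(x, a)): a=9, x=9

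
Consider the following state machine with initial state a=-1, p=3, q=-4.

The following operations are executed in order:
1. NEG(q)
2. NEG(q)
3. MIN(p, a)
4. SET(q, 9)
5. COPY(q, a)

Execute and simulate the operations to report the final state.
{a: -1, p: -1, q: -1}

Step-by-step execution:
Initial: a=-1, p=3, q=-4
After step 1 (NEG(q)): a=-1, p=3, q=4
After step 2 (NEG(q)): a=-1, p=3, q=-4
After step 3 (MIN(p, a)): a=-1, p=-1, q=-4
After step 4 (SET(q, 9)): a=-1, p=-1, q=9
After step 5 (COPY(q, a)): a=-1, p=-1, q=-1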